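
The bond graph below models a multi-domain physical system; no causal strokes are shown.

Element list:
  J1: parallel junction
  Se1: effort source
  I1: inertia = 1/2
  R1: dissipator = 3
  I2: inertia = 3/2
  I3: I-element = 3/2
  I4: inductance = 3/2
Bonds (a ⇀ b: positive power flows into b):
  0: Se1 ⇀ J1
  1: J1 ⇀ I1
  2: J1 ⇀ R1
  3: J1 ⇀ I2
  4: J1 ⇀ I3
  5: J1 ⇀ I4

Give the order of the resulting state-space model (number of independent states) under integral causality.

4  (I1, I2, I3, I4 all integral)

β0 stroke→J1  (Se1 fixes effort; stroke away)
β1 stroke→I1  (0-jn J1 has e-setter on 0)
β2 stroke→R1  (common-e at J1 fixed by 0)
β3 stroke→I2  (common-e at J1 fixed by 0)
β4 stroke→I3  (J1: bond 0 brought effort, rest push out)
β5 stroke→I4  (common-e at J1 fixed by 0)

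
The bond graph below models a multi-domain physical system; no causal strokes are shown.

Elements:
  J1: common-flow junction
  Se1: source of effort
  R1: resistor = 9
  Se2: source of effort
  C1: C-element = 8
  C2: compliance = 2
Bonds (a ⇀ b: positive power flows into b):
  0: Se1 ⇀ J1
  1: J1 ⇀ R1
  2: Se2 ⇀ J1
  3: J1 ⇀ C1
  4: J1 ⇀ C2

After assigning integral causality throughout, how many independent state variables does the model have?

bond 0 |J1  (Se1 fixes effort; stroke away)
bond 2 |J1  (Se2 fixes effort; stroke away)
bond 3 |J1  (prefer integral on C1)
bond 4 |J1  (C2 integral (e out))
bond 1 |R1  (J1: last free bond brings flow in)

2  (C1, C2 all integral)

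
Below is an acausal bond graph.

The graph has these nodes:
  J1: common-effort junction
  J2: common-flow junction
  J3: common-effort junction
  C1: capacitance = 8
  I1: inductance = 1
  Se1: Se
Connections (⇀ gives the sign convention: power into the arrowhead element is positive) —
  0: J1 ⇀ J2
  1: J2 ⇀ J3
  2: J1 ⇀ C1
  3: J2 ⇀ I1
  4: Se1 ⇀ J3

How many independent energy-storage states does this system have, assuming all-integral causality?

2  (C1, I1 all integral)

bond 4 stroke→J3  (source Se1 imposes e)
bond 1 stroke→J2  (J3 effort already set via bond 4)
bond 2 stroke→J1  (C1: C, integral causality)
bond 0 stroke→J2  (0-jn J1 has e-setter on 2)
bond 3 stroke→I1  (J2: last free bond brings flow in)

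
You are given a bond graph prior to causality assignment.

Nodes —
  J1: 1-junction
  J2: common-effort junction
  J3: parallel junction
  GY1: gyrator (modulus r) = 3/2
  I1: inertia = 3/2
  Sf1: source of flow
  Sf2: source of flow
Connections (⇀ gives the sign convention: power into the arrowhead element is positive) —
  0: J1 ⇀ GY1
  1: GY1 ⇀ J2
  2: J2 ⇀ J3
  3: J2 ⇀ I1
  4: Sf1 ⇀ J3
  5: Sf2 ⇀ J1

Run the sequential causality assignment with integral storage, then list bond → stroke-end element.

β4 stroke at Sf1  (Sf1 (Sf) sets flow on bond)
β5 stroke at Sf2  (Sf2: flow source, stroke at near end)
β0 stroke at J1  (1-jn J1 has f-setter on 5)
β2 stroke at J3  (closing 0-jn rule on J3)
β1 stroke at J2  (GY1 both-in/both-out from 0)
β3 stroke at I1  (0-jn J2 has e-setter on 1)

#0 stroke at J1
#1 stroke at J2
#2 stroke at J3
#3 stroke at I1
#4 stroke at Sf1
#5 stroke at Sf2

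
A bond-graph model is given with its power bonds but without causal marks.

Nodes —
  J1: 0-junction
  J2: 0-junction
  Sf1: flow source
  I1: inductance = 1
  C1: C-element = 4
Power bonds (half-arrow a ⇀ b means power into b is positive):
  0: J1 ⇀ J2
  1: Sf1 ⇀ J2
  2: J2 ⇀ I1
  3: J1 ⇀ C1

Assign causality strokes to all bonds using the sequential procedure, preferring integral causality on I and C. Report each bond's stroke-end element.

β1 stroke→Sf1  (Sf1 (Sf) sets flow on bond)
β2 stroke→I1  (prefer integral on I1)
β0 stroke→J2  (J2: last free bond brings effort in)
β3 stroke→J1  (J1 needs exactly one e-in)

#0 →J2
#1 →Sf1
#2 →I1
#3 →J1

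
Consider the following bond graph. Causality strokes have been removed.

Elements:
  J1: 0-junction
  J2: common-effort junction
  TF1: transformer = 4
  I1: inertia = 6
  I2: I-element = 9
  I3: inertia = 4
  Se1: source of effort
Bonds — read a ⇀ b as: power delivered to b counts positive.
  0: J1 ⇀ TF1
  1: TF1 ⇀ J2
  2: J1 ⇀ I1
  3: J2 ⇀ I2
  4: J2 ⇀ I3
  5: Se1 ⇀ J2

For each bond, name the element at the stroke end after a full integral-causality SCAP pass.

#0 →J1
#1 →TF1
#2 →I1
#3 →I2
#4 →I3
#5 →J2

#5 |J2  (source Se1 imposes e)
#1 |TF1  (0-jn J2 has e-setter on 5)
#3 |I2  (J2 effort already set via bond 5)
#4 |I3  (0-jn J2 has e-setter on 5)
#0 |J1  (TF1: transformer flips bond 1)
#2 |I1  (J1 effort already set via bond 0)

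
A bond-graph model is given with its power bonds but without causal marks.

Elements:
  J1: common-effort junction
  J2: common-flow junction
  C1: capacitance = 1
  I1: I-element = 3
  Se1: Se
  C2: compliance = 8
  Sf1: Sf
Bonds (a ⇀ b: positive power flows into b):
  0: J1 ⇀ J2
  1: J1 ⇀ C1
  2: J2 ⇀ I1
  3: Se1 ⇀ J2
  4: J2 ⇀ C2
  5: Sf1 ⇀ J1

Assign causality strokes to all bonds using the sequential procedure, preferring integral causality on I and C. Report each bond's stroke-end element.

β0 →J2
β1 →J1
β2 →I1
β3 →J2
β4 →J2
β5 →Sf1

#3 |J2  (Se1 (Se) sets effort on bond)
#5 |Sf1  (Sf1 (Sf) sets flow on bond)
#1 |J1  (prefer integral on C1)
#0 |J2  (J1: bond 1 brought effort, rest push out)
#2 |I1  (I1 integral (f out))
#4 |J2  (1-jn J2 has f-setter on 2)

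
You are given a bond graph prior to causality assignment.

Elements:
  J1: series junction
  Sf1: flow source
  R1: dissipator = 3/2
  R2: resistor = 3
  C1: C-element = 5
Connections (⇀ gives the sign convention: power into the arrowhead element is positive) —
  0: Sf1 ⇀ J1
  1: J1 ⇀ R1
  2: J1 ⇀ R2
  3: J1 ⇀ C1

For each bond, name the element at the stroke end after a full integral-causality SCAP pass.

b0 →Sf1
b1 →J1
b2 →J1
b3 →J1

β0 →Sf1  (Sf1 fixes flow; stroke at Sf1)
β1 →J1  (1-jn J1 has f-setter on 0)
β2 →J1  (J1 flow already set via bond 0)
β3 →J1  (J1: bond 0 brought flow, rest push out)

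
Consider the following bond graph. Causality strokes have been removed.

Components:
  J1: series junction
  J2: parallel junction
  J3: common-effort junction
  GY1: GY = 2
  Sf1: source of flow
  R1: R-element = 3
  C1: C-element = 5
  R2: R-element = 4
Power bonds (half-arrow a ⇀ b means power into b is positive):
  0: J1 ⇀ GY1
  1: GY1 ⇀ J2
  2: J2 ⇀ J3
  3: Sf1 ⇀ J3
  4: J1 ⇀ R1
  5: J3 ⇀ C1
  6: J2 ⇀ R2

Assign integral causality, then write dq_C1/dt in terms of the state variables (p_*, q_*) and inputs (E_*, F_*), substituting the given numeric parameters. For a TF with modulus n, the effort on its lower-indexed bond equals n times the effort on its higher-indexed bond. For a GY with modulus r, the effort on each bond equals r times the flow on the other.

dq_C1/dt = F_Sf1 - q_C1/5

b3 stroke at Sf1  (Sf1 fixes flow; stroke at Sf1)
b5 stroke at J3  (C1: C, integral causality)
b2 stroke at J2  (J3 effort already set via bond 5)
b1 stroke at GY1  (J2: bond 2 brought effort, rest push out)
b6 stroke at R2  (J2 effort already set via bond 2)
b0 stroke at GY1  (GY1: gyrator matches bond 1)
b4 stroke at J1  (J1: bond 0 brought flow, rest push out)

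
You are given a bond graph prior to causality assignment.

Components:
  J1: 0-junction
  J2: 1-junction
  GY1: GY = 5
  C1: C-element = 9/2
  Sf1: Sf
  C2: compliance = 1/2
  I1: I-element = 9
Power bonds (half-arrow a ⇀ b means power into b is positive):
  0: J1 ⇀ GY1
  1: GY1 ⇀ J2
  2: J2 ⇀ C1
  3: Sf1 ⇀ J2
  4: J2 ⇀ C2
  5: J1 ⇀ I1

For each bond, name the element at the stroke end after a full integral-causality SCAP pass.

bond 3 stroke at Sf1  (source Sf1 imposes f)
bond 1 stroke at J2  (1-jn J2 has f-setter on 3)
bond 2 stroke at J2  (common-f at J2 fixed by 3)
bond 4 stroke at J2  (J2 flow already set via bond 3)
bond 0 stroke at J1  (GY GY1: same side as bond 1)
bond 5 stroke at I1  (J1: bond 0 brought effort, rest push out)

#0 |J1
#1 |J2
#2 |J2
#3 |Sf1
#4 |J2
#5 |I1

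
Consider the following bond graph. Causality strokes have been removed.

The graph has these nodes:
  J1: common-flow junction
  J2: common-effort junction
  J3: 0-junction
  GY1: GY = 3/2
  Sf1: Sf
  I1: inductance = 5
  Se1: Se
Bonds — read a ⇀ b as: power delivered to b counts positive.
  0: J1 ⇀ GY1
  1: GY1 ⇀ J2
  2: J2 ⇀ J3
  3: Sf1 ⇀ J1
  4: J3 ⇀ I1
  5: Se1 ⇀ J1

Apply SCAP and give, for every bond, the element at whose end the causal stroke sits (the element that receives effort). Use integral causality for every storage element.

β3 |Sf1  (Sf1 fixes flow; stroke at Sf1)
β5 |J1  (Se1: effort source, stroke at far end)
β0 |J1  (J1: bond 3 brought flow, rest push out)
β1 |J2  (GY1 both-in/both-out from 0)
β2 |J3  (0-jn J2 has e-setter on 1)
β4 |I1  (0-jn J3 has e-setter on 2)

b0 stroke at J1
b1 stroke at J2
b2 stroke at J3
b3 stroke at Sf1
b4 stroke at I1
b5 stroke at J1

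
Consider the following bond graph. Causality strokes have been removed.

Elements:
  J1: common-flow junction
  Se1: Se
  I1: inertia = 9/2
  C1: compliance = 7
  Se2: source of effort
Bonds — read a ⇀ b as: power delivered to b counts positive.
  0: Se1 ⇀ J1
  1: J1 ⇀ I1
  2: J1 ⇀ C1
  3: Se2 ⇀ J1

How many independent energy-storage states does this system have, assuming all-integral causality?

2  (C1, I1 all integral)

#0 →J1  (Se1 (Se) sets effort on bond)
#3 →J1  (Se2 fixes effort; stroke away)
#1 →I1  (I1: I, integral causality)
#2 →J1  (1-jn J1 has f-setter on 1)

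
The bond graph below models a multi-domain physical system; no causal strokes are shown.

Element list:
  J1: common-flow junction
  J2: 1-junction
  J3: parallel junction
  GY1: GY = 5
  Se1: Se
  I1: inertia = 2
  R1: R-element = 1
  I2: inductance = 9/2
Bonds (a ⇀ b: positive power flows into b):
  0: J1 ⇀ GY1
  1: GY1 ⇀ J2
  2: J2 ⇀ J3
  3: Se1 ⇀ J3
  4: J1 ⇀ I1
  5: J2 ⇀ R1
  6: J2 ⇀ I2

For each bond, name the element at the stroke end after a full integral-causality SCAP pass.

b3 stroke→J3  (Se1: effort source, stroke at far end)
b2 stroke→J2  (J3 effort already set via bond 3)
b4 stroke→I1  (I1 integral (f out))
b0 stroke→J1  (1-jn J1 has f-setter on 4)
b1 stroke→J2  (GY GY1: same side as bond 0)
b6 stroke→I2  (I2 integral (f out))
b5 stroke→J2  (1-jn J2 has f-setter on 6)

b0 →J1
b1 →J2
b2 →J2
b3 →J3
b4 →I1
b5 →J2
b6 →I2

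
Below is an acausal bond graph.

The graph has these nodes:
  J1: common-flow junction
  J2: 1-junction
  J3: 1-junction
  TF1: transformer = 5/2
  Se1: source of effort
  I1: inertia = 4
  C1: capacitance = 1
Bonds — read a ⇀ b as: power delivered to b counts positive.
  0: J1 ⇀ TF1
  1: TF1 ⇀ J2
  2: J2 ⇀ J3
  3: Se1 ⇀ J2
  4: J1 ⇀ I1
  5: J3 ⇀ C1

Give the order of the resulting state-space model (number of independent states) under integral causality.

β3 |J2  (Se1 (Se) sets effort on bond)
β4 |I1  (I1 outputs flow p/I1)
β0 |J1  (J1 flow already set via bond 4)
β1 |TF1  (TF TF1: opposite of bond 0)
β2 |J2  (J2: bond 1 brought flow, rest push out)
β5 |J3  (common-f at J3 fixed by 2)

2  (C1, I1 all integral)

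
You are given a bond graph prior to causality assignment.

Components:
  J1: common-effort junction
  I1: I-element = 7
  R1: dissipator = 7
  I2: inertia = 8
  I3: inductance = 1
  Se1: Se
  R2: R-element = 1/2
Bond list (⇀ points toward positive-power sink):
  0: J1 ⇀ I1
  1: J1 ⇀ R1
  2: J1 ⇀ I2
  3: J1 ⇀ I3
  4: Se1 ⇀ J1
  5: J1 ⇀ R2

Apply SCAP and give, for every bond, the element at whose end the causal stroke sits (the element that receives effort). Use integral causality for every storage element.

b4 |J1  (Se1 (Se) sets effort on bond)
b0 |I1  (J1 effort already set via bond 4)
b1 |R1  (J1 effort already set via bond 4)
b2 |I2  (J1 effort already set via bond 4)
b3 |I3  (J1 effort already set via bond 4)
b5 |R2  (0-jn J1 has e-setter on 4)

#0 stroke→I1
#1 stroke→R1
#2 stroke→I2
#3 stroke→I3
#4 stroke→J1
#5 stroke→R2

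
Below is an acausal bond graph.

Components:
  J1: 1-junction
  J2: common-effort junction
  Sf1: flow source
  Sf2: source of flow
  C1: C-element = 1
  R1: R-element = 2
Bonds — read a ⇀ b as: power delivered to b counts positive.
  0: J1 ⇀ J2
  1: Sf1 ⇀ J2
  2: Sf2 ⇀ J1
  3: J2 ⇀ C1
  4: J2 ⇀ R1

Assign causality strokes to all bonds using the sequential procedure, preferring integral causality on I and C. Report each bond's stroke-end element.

b0 |J1
b1 |Sf1
b2 |Sf2
b3 |J2
b4 |R1

bond 1 |Sf1  (Sf1 (Sf) sets flow on bond)
bond 2 |Sf2  (Sf2 fixes flow; stroke at Sf2)
bond 0 |J1  (J1 flow already set via bond 2)
bond 3 |J2  (C1 integral (e out))
bond 4 |R1  (J2: bond 3 brought effort, rest push out)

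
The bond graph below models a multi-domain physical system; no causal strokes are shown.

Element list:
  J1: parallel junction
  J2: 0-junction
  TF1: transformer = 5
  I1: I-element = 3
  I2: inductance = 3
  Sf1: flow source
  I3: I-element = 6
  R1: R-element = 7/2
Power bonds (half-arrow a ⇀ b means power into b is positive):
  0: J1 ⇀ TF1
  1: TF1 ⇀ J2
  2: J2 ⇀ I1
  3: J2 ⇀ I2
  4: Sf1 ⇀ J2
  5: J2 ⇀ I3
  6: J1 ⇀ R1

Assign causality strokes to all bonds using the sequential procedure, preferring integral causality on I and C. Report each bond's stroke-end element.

b4 stroke at Sf1  (Sf1 fixes flow; stroke at Sf1)
b2 stroke at I1  (I1: I, integral causality)
b3 stroke at I2  (I2 outputs flow p/I2)
b5 stroke at I3  (I3 integral (f out))
b1 stroke at J2  (closing 0-jn rule on J2)
b0 stroke at TF1  (TF1: transformer flips bond 1)
b6 stroke at J1  (only one effort-in slot at J1)

bond 0 stroke→TF1
bond 1 stroke→J2
bond 2 stroke→I1
bond 3 stroke→I2
bond 4 stroke→Sf1
bond 5 stroke→I3
bond 6 stroke→J1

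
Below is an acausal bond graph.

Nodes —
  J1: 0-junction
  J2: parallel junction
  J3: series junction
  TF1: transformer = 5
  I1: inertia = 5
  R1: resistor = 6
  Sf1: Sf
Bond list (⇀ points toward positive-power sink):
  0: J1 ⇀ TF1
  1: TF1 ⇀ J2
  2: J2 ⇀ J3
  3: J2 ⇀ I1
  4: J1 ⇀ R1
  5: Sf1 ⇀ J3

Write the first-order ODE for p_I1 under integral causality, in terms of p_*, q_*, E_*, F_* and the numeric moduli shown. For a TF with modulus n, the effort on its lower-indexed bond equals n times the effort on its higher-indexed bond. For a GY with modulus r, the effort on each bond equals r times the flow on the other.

#5 stroke at Sf1  (Sf1 fixes flow; stroke at Sf1)
#2 stroke at J3  (common-f at J3 fixed by 5)
#3 stroke at I1  (prefer integral on I1)
#1 stroke at J2  (closing 0-jn rule on J2)
#0 stroke at TF1  (TF1: transformer flips bond 1)
#4 stroke at J1  (J1: last free bond brings effort in)

dp_I1/dt = -6*F_Sf1/25 - 6*p_I1/125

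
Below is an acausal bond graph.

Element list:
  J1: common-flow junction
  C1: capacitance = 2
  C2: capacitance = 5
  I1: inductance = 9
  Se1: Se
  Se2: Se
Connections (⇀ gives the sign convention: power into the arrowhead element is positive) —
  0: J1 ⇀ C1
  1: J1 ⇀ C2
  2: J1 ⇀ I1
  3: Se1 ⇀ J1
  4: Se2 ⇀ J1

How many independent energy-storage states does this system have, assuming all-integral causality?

3  (C1, C2, I1 all integral)

β3 |J1  (Se1 fixes effort; stroke away)
β4 |J1  (source Se2 imposes e)
β0 |J1  (prefer integral on C1)
β1 |J1  (C2 outputs effort q/C2)
β2 |I1  (only one flow-in slot at J1)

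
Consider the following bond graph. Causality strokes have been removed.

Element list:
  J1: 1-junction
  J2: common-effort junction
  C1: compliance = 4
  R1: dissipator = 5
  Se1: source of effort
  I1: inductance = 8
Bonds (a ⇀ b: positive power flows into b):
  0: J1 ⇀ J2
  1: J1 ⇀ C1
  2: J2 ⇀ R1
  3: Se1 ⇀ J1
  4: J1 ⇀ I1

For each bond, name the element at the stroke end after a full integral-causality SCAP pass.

bond 3 →J1  (Se1 fixes effort; stroke away)
bond 1 →J1  (C1: C, integral causality)
bond 4 →I1  (I1 outputs flow p/I1)
bond 0 →J1  (J1 flow already set via bond 4)
bond 2 →J2  (J2: last free bond brings effort in)

b0 stroke at J1
b1 stroke at J1
b2 stroke at J2
b3 stroke at J1
b4 stroke at I1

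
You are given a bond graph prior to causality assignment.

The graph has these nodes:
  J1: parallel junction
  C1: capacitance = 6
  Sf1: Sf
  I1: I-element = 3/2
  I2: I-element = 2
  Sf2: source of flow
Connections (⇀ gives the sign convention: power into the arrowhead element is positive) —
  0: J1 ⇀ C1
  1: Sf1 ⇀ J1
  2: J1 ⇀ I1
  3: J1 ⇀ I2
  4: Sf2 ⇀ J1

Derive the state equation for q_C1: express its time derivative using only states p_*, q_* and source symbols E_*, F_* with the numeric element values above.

β1 |Sf1  (source Sf1 imposes f)
β4 |Sf2  (Sf2 fixes flow; stroke at Sf2)
β0 |J1  (C1: C, integral causality)
β2 |I1  (0-jn J1 has e-setter on 0)
β3 |I2  (0-jn J1 has e-setter on 0)

dq_C1/dt = F_Sf1 + F_Sf2 - 2*p_I1/3 - p_I2/2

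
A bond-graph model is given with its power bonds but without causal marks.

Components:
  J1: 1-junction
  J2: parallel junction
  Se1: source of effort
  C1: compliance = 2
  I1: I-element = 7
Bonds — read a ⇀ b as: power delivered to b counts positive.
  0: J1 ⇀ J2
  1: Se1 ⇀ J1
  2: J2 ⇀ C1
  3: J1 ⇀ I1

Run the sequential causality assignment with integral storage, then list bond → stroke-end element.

β1 |J1  (Se1 (Se) sets effort on bond)
β2 |J2  (C1 outputs effort q/C1)
β0 |J1  (J2: bond 2 brought effort, rest push out)
β3 |I1  (J1: last free bond brings flow in)

β0 stroke at J1
β1 stroke at J1
β2 stroke at J2
β3 stroke at I1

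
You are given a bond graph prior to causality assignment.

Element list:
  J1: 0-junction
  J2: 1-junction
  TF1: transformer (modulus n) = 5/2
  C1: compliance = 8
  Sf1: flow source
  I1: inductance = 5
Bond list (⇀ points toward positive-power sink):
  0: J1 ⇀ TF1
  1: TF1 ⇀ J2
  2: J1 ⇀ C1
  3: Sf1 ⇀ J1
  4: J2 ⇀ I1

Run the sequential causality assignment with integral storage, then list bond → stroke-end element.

b0 stroke→TF1
b1 stroke→J2
b2 stroke→J1
b3 stroke→Sf1
b4 stroke→I1

β3 →Sf1  (Sf1 fixes flow; stroke at Sf1)
β2 →J1  (prefer integral on C1)
β0 →TF1  (J1 effort already set via bond 2)
β1 →J2  (TF TF1: opposite of bond 0)
β4 →I1  (closing 1-jn rule on J2)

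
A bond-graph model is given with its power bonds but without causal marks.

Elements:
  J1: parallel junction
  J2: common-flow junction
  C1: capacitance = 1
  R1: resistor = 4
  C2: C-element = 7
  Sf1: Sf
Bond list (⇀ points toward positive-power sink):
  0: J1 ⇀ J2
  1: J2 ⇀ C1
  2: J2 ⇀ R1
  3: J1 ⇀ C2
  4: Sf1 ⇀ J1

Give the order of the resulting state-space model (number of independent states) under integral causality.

#4 |Sf1  (Sf1: flow source, stroke at near end)
#1 |J2  (prefer integral on C1)
#3 |J1  (C2: C, integral causality)
#0 |J2  (J1: bond 3 brought effort, rest push out)
#2 |R1  (closing 1-jn rule on J2)

2  (C1, C2 all integral)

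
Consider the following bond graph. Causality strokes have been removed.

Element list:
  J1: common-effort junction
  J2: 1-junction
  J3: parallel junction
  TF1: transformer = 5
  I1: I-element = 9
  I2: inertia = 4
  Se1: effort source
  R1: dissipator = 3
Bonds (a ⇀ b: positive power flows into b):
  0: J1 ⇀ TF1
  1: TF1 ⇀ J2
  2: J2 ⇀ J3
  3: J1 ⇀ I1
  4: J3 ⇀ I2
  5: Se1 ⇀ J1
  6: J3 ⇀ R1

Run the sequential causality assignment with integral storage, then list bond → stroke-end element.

b5 stroke at J1  (Se1 fixes effort; stroke away)
b0 stroke at TF1  (J1 effort already set via bond 5)
b3 stroke at I1  (J1 effort already set via bond 5)
b1 stroke at J2  (TF TF1: opposite of bond 0)
b2 stroke at J3  (J2 needs exactly one f-in)
b4 stroke at I2  (common-e at J3 fixed by 2)
b6 stroke at R1  (0-jn J3 has e-setter on 2)

β0 |TF1
β1 |J2
β2 |J3
β3 |I1
β4 |I2
β5 |J1
β6 |R1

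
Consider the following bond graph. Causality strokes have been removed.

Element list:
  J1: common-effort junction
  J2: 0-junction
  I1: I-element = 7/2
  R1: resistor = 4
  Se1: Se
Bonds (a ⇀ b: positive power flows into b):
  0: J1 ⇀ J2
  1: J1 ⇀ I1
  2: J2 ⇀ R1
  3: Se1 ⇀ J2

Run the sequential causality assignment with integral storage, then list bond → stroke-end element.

β0 stroke at J1
β1 stroke at I1
β2 stroke at R1
β3 stroke at J2

β3 stroke at J2  (Se1: effort source, stroke at far end)
β0 stroke at J1  (J2: bond 3 brought effort, rest push out)
β2 stroke at R1  (J2: bond 3 brought effort, rest push out)
β1 stroke at I1  (J1: bond 0 brought effort, rest push out)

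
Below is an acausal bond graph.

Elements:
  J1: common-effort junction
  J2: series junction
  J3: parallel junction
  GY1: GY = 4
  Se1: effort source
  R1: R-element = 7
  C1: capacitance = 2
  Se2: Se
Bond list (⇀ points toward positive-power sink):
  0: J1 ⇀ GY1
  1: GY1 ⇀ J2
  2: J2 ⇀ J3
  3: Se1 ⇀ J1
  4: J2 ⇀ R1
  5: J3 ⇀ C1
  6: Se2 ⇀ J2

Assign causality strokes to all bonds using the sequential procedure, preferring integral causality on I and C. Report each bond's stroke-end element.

β0 stroke at GY1
β1 stroke at GY1
β2 stroke at J2
β3 stroke at J1
β4 stroke at J2
β5 stroke at J3
β6 stroke at J2

β3 stroke at J1  (Se1 fixes effort; stroke away)
β6 stroke at J2  (Se2 fixes effort; stroke away)
β0 stroke at GY1  (J1: bond 3 brought effort, rest push out)
β1 stroke at GY1  (through GY1, causality inverts; strokes same side of GY1)
β2 stroke at J2  (J2 flow already set via bond 1)
β4 stroke at J2  (J2 flow already set via bond 1)
β5 stroke at J3  (only one effort-in slot at J3)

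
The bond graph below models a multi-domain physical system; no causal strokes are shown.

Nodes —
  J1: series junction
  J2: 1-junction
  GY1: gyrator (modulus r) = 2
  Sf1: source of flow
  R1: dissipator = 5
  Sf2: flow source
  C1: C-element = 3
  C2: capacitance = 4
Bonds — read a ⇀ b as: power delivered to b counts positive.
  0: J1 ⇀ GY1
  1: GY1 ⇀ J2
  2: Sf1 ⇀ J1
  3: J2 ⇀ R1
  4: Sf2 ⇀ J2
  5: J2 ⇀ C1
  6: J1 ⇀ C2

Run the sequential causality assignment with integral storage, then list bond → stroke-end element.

b2 stroke→Sf1  (Sf1 (Sf) sets flow on bond)
b4 stroke→Sf2  (source Sf2 imposes f)
b0 stroke→J1  (common-f at J1 fixed by 2)
b6 stroke→J1  (1-jn J1 has f-setter on 2)
b1 stroke→J2  (J2: bond 4 brought flow, rest push out)
b3 stroke→J2  (J2: bond 4 brought flow, rest push out)
b5 stroke→J2  (J2 flow already set via bond 4)

b0 →J1
b1 →J2
b2 →Sf1
b3 →J2
b4 →Sf2
b5 →J2
b6 →J1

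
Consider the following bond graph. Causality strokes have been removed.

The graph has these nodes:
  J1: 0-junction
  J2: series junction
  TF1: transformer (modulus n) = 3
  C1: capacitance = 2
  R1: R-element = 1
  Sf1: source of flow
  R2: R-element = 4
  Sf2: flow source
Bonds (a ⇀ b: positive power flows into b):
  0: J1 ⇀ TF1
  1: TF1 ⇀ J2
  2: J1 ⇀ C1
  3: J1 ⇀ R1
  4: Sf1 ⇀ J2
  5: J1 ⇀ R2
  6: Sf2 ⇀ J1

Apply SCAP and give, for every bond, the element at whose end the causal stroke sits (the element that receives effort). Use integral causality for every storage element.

b0 →TF1
b1 →J2
b2 →J1
b3 →R1
b4 →Sf1
b5 →R2
b6 →Sf2

#4 stroke→Sf1  (source Sf1 imposes f)
#6 stroke→Sf2  (Sf2: flow source, stroke at near end)
#1 stroke→J2  (1-jn J2 has f-setter on 4)
#0 stroke→TF1  (TF1 one-in-one-out from 1)
#2 stroke→J1  (prefer integral on C1)
#3 stroke→R1  (J1: bond 2 brought effort, rest push out)
#5 stroke→R2  (J1 effort already set via bond 2)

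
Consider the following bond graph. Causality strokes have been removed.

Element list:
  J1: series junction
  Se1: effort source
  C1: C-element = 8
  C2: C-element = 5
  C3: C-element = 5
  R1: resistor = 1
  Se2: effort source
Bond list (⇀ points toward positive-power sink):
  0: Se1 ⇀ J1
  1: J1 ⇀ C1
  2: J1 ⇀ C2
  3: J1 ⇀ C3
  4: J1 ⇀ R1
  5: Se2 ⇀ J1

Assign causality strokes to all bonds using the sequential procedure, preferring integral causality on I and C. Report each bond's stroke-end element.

bond 0 stroke at J1  (source Se1 imposes e)
bond 5 stroke at J1  (Se2 (Se) sets effort on bond)
bond 1 stroke at J1  (C1 integral (e out))
bond 2 stroke at J1  (prefer integral on C2)
bond 3 stroke at J1  (C3 integral (e out))
bond 4 stroke at R1  (J1 needs exactly one f-in)

#0 →J1
#1 →J1
#2 →J1
#3 →J1
#4 →R1
#5 →J1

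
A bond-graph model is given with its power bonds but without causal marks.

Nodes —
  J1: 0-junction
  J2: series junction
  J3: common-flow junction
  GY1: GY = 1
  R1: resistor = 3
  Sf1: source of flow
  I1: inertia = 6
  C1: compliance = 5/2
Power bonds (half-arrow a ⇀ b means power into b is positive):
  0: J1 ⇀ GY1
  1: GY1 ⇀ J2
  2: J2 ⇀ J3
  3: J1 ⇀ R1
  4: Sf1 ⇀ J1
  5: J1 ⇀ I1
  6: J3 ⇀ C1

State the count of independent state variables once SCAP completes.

#4 stroke→Sf1  (Sf1: flow source, stroke at near end)
#5 stroke→I1  (prefer integral on I1)
#6 stroke→J3  (C1 outputs effort q/C1)
#2 stroke→J2  (J3 needs exactly one f-in)
#1 stroke→GY1  (only one flow-in slot at J2)
#0 stroke→GY1  (GY GY1: same side as bond 1)
#3 stroke→J1  (J1 needs exactly one e-in)

2  (C1, I1 all integral)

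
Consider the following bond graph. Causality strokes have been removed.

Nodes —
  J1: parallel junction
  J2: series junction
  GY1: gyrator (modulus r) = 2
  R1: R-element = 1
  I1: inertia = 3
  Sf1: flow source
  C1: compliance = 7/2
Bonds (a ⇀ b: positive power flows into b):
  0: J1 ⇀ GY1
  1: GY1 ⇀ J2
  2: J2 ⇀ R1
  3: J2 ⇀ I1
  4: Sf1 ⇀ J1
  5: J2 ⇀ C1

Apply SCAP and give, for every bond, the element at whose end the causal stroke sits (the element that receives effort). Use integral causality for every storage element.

#0 stroke→J1
#1 stroke→J2
#2 stroke→J2
#3 stroke→I1
#4 stroke→Sf1
#5 stroke→J2

#4 stroke at Sf1  (Sf1 (Sf) sets flow on bond)
#0 stroke at J1  (only one effort-in slot at J1)
#1 stroke at J2  (through GY1, causality inverts; strokes same side of GY1)
#3 stroke at I1  (prefer integral on I1)
#2 stroke at J2  (J2 flow already set via bond 3)
#5 stroke at J2  (common-f at J2 fixed by 3)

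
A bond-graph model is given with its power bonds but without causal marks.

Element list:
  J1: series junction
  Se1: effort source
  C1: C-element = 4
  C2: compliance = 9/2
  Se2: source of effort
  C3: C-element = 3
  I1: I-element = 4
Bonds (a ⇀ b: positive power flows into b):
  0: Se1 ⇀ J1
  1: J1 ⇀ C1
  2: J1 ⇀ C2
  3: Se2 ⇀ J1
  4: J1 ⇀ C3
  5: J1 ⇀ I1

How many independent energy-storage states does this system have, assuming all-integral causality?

4  (C1, C2, C3, I1 all integral)

b0 stroke at J1  (Se1 fixes effort; stroke away)
b3 stroke at J1  (Se2: effort source, stroke at far end)
b1 stroke at J1  (C1 integral (e out))
b2 stroke at J1  (C2: C, integral causality)
b4 stroke at J1  (C3: C, integral causality)
b5 stroke at I1  (only one flow-in slot at J1)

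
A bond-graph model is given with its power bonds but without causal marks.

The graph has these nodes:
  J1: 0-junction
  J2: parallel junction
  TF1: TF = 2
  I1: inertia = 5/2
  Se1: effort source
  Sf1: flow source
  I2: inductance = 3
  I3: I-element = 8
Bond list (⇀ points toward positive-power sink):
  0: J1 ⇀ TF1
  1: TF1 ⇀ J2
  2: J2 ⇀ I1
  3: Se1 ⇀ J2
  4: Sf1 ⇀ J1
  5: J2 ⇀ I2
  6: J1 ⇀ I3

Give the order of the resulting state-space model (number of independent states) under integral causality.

b3 stroke at J2  (Se1 (Se) sets effort on bond)
b4 stroke at Sf1  (Sf1: flow source, stroke at near end)
b1 stroke at TF1  (common-e at J2 fixed by 3)
b2 stroke at I1  (0-jn J2 has e-setter on 3)
b5 stroke at I2  (J2: bond 3 brought effort, rest push out)
b0 stroke at J1  (through TF1, causality passes straight; one stroke at TF1)
b6 stroke at I3  (0-jn J1 has e-setter on 0)

3  (I1, I2, I3 all integral)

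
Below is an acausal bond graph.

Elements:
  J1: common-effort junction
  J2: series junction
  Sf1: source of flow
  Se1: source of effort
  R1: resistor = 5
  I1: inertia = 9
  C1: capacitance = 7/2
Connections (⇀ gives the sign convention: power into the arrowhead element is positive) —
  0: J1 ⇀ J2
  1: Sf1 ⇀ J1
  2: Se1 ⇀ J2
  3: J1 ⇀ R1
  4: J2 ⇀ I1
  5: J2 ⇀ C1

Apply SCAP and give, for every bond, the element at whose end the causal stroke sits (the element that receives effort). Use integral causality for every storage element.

bond 0 →J2
bond 1 →Sf1
bond 2 →J2
bond 3 →J1
bond 4 →I1
bond 5 →J2

b1 |Sf1  (Sf1 fixes flow; stroke at Sf1)
b2 |J2  (Se1 (Se) sets effort on bond)
b4 |I1  (prefer integral on I1)
b0 |J2  (common-f at J2 fixed by 4)
b5 |J2  (1-jn J2 has f-setter on 4)
b3 |J1  (only one effort-in slot at J1)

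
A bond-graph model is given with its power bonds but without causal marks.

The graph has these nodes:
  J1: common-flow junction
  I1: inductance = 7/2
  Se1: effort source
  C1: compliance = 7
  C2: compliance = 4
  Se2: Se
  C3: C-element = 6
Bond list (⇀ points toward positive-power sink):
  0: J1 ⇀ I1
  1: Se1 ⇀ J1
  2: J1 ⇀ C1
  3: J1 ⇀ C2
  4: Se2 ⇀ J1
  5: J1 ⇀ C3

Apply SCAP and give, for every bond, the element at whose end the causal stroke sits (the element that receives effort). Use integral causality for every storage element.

#0 →I1
#1 →J1
#2 →J1
#3 →J1
#4 →J1
#5 →J1

b1 |J1  (Se1 (Se) sets effort on bond)
b4 |J1  (source Se2 imposes e)
b0 |I1  (prefer integral on I1)
b2 |J1  (J1: bond 0 brought flow, rest push out)
b3 |J1  (J1 flow already set via bond 0)
b5 |J1  (J1: bond 0 brought flow, rest push out)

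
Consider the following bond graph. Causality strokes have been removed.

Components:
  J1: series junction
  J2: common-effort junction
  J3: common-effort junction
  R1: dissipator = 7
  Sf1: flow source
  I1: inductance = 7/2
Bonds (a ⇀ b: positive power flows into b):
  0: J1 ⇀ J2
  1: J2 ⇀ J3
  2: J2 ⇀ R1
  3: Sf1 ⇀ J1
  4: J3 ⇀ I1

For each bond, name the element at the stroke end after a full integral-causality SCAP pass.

b0 stroke at J1
b1 stroke at J3
b2 stroke at J2
b3 stroke at Sf1
b4 stroke at I1

β3 →Sf1  (Sf1: flow source, stroke at near end)
β0 →J1  (common-f at J1 fixed by 3)
β4 →I1  (I1 integral (f out))
β1 →J3  (only one effort-in slot at J3)
β2 →J2  (closing 0-jn rule on J2)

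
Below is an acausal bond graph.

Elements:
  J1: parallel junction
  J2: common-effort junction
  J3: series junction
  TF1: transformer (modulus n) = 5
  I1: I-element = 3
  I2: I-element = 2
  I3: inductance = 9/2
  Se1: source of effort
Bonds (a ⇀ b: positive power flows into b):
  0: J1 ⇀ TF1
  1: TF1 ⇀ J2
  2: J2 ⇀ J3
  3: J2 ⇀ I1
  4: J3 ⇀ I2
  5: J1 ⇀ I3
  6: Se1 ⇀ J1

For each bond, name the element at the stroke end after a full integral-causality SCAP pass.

bond 0 →TF1
bond 1 →J2
bond 2 →J3
bond 3 →I1
bond 4 →I2
bond 5 →I3
bond 6 →J1

bond 6 stroke at J1  (Se1: effort source, stroke at far end)
bond 0 stroke at TF1  (J1 effort already set via bond 6)
bond 5 stroke at I3  (J1: bond 6 brought effort, rest push out)
bond 1 stroke at J2  (TF TF1: opposite of bond 0)
bond 2 stroke at J3  (J2: bond 1 brought effort, rest push out)
bond 3 stroke at I1  (0-jn J2 has e-setter on 1)
bond 4 stroke at I2  (closing 1-jn rule on J3)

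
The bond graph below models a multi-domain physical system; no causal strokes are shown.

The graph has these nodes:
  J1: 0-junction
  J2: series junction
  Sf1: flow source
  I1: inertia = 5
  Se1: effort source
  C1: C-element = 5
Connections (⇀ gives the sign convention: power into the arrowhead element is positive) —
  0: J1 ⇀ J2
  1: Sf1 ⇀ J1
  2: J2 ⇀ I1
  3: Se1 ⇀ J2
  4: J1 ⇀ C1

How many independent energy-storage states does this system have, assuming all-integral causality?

bond 1 stroke→Sf1  (Sf1 (Sf) sets flow on bond)
bond 3 stroke→J2  (Se1: effort source, stroke at far end)
bond 2 stroke→I1  (I1 outputs flow p/I1)
bond 0 stroke→J2  (1-jn J2 has f-setter on 2)
bond 4 stroke→J1  (J1 needs exactly one e-in)

2  (C1, I1 all integral)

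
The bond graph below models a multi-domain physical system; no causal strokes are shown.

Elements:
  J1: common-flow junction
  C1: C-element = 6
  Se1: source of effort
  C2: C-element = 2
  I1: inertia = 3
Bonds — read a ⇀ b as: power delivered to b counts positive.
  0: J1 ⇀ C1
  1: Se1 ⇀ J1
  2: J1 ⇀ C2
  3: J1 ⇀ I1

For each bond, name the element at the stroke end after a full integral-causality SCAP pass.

β1 stroke→J1  (Se1 fixes effort; stroke away)
β0 stroke→J1  (prefer integral on C1)
β2 stroke→J1  (prefer integral on C2)
β3 stroke→I1  (closing 1-jn rule on J1)

bond 0 |J1
bond 1 |J1
bond 2 |J1
bond 3 |I1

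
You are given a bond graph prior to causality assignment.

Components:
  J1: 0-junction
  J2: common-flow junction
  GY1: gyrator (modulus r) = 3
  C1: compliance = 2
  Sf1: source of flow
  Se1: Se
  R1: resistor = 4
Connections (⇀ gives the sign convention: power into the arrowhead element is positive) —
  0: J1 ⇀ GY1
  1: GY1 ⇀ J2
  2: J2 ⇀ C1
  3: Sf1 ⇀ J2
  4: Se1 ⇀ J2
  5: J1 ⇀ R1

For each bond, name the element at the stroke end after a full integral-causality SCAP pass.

b3 →Sf1  (Sf1 (Sf) sets flow on bond)
b4 →J2  (Se1: effort source, stroke at far end)
b1 →J2  (1-jn J2 has f-setter on 3)
b2 →J2  (J2: bond 3 brought flow, rest push out)
b0 →J1  (GY1 both-in/both-out from 1)
b5 →R1  (0-jn J1 has e-setter on 0)

b0 stroke→J1
b1 stroke→J2
b2 stroke→J2
b3 stroke→Sf1
b4 stroke→J2
b5 stroke→R1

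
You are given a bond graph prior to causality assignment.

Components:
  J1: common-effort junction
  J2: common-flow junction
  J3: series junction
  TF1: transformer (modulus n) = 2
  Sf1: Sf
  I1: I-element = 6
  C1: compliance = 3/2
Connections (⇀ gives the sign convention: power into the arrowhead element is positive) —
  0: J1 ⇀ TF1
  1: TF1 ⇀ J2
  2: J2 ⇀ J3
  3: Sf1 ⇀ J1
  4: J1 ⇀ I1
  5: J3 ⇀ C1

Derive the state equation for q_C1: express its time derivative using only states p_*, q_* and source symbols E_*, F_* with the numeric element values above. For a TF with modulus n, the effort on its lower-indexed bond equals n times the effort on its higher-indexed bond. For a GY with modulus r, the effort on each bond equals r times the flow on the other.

bond 3 stroke at Sf1  (Sf1 (Sf) sets flow on bond)
bond 4 stroke at I1  (I1 integral (f out))
bond 0 stroke at J1  (J1: last free bond brings effort in)
bond 1 stroke at TF1  (TF1: transformer flips bond 0)
bond 2 stroke at J2  (J2: bond 1 brought flow, rest push out)
bond 5 stroke at J3  (common-f at J3 fixed by 2)

dq_C1/dt = 2*F_Sf1 - p_I1/3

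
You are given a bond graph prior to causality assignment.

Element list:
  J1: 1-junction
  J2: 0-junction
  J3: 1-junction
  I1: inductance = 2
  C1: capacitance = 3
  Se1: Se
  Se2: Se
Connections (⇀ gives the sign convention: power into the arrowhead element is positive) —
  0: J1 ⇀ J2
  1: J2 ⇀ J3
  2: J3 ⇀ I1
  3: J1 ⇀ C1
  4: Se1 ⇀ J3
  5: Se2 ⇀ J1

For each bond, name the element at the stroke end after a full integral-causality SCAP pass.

#0 →J2
#1 →J3
#2 →I1
#3 →J1
#4 →J3
#5 →J1

β4 stroke at J3  (Se1: effort source, stroke at far end)
β5 stroke at J1  (Se2: effort source, stroke at far end)
β2 stroke at I1  (I1 outputs flow p/I1)
β1 stroke at J3  (common-f at J3 fixed by 2)
β0 stroke at J2  (only one effort-in slot at J2)
β3 stroke at J1  (J1: bond 0 brought flow, rest push out)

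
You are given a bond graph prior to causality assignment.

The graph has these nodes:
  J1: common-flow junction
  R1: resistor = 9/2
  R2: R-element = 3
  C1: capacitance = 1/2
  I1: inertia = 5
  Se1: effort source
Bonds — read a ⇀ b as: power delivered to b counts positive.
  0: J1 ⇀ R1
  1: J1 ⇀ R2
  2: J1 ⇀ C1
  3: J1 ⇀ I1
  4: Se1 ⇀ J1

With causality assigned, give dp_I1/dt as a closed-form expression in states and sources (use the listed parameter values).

dp_I1/dt = E_Se1 - 3*p_I1/2 - 2*q_C1

b4 stroke→J1  (Se1: effort source, stroke at far end)
b2 stroke→J1  (C1 integral (e out))
b3 stroke→I1  (I1: I, integral causality)
b0 stroke→J1  (J1 flow already set via bond 3)
b1 stroke→J1  (1-jn J1 has f-setter on 3)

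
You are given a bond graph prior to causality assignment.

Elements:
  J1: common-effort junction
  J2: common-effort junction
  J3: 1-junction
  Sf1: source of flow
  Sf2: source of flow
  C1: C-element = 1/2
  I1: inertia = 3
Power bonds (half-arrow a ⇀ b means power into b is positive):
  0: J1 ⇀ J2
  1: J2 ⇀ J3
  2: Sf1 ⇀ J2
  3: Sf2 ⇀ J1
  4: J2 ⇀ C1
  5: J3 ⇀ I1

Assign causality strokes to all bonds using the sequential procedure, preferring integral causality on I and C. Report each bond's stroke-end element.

#0 |J1
#1 |J3
#2 |Sf1
#3 |Sf2
#4 |J2
#5 |I1

β2 stroke at Sf1  (Sf1: flow source, stroke at near end)
β3 stroke at Sf2  (Sf2 fixes flow; stroke at Sf2)
β0 stroke at J1  (only one effort-in slot at J1)
β4 stroke at J2  (prefer integral on C1)
β1 stroke at J3  (J2 effort already set via bond 4)
β5 stroke at I1  (closing 1-jn rule on J3)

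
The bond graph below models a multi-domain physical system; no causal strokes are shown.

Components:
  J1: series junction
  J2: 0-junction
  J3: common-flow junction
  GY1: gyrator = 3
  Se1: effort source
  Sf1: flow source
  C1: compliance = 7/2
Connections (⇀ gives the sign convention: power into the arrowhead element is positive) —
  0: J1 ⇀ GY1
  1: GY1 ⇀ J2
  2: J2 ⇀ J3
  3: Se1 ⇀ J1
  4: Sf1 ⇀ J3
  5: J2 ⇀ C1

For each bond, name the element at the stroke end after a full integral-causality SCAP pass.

bond 0 |GY1
bond 1 |GY1
bond 2 |J3
bond 3 |J1
bond 4 |Sf1
bond 5 |J2

#3 |J1  (Se1 (Se) sets effort on bond)
#4 |Sf1  (Sf1 (Sf) sets flow on bond)
#0 |GY1  (closing 1-jn rule on J1)
#2 |J3  (1-jn J3 has f-setter on 4)
#1 |GY1  (GY1 both-in/both-out from 0)
#5 |J2  (closing 0-jn rule on J2)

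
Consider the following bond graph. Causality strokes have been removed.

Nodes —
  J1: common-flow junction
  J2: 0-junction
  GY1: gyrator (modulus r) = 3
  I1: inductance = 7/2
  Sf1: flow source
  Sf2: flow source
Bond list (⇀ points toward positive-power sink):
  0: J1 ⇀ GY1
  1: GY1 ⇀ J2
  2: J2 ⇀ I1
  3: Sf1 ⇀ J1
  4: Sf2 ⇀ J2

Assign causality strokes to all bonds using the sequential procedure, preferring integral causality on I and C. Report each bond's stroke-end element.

b0 |J1
b1 |J2
b2 |I1
b3 |Sf1
b4 |Sf2

β3 stroke→Sf1  (source Sf1 imposes f)
β4 stroke→Sf2  (Sf2 (Sf) sets flow on bond)
β0 stroke→J1  (common-f at J1 fixed by 3)
β1 stroke→J2  (through GY1, causality inverts; strokes same side of GY1)
β2 stroke→I1  (J2: bond 1 brought effort, rest push out)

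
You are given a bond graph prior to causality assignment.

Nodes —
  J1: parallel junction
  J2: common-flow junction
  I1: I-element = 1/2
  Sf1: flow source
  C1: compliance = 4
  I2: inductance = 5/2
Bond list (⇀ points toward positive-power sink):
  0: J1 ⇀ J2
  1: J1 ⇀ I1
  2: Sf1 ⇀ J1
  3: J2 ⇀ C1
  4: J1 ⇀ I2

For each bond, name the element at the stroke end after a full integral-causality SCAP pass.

β0 →J1
β1 →I1
β2 →Sf1
β3 →J2
β4 →I2

#2 stroke at Sf1  (source Sf1 imposes f)
#1 stroke at I1  (prefer integral on I1)
#3 stroke at J2  (C1 outputs effort q/C1)
#0 stroke at J1  (J2: last free bond brings flow in)
#4 stroke at I2  (J1: bond 0 brought effort, rest push out)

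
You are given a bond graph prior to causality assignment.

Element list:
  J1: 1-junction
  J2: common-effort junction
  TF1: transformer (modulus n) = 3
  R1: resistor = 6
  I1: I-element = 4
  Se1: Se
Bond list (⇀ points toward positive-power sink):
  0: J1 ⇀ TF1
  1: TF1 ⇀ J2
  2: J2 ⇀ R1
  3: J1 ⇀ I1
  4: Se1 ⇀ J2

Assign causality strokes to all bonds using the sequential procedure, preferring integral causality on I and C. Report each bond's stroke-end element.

b4 stroke at J2  (Se1 fixes effort; stroke away)
b1 stroke at TF1  (0-jn J2 has e-setter on 4)
b2 stroke at R1  (J2 effort already set via bond 4)
b0 stroke at J1  (TF1 one-in-one-out from 1)
b3 stroke at I1  (only one flow-in slot at J1)

bond 0 stroke→J1
bond 1 stroke→TF1
bond 2 stroke→R1
bond 3 stroke→I1
bond 4 stroke→J2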